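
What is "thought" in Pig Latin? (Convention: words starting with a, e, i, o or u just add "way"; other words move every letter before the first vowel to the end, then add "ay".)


Word: "thought"
Starts with consonant(s) → move to end, add 'ay'
Consonant cluster: "th"
Pig Latin = "oughtthay"


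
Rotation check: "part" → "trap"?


Word: "part", Candidate: "trap"
Method: check if candidate is substring of word+word
"partpart" contains "trap"? No
Is rotation = No


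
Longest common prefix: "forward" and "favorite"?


Word 1: "forward"
Word 2: "favorite"
Comparing from start:
  Pos 0: 'f' == 'f'
  Pos 1: 'o' != 'a' (stop)
LCP = "f" (length 1)


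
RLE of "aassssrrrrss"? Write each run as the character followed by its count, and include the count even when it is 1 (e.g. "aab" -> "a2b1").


String: "aassssrrrrss"
Scanning for consecutive runs:
  'a' x 2
  's' x 4
  'r' x 4
  's' x 2
RLE = "a2s4r4s2"


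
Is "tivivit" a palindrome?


Word: "tivivit"
Reversed: "tivivit"
Forward == Backward? tivivit == tivivit
Palindrome = Yes


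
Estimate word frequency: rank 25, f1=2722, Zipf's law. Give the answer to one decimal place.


Zipf's law: f(r) = f(1) / r
f(1) = 2722
f(25) = 2722 / 25
= 108.9 occurrences


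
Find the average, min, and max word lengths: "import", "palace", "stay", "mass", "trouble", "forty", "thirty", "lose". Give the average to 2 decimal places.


Lengths: "import"=6, "palace"=6, "stay"=4, "mass"=4, "trouble"=7, "forty"=5, "thirty"=6, "lose"=4
Sum = 42, Count = 8
Average = 42/8 = 5.25
= avg=5.25, min=4, max=7


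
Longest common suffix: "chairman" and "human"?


Word 1: "chairman"
Word 2: "human"
Comparing from end:
  Pos -1: 'n' == 'n'
  Pos -2: 'a' == 'a'
  Pos -3: 'm' == 'm'
  Pos -4: 'r' != 'u' (stop)
LCS = "man" (length 3)


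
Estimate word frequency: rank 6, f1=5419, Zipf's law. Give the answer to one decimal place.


Zipf's law: f(r) = f(1) / r
f(1) = 5419
f(6) = 5419 / 6
= 903.2 occurrences


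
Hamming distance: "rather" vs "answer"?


Comparing character by character (same length = 6):
  Pos 0: 'r' vs 'a' !=
  Pos 1: 'a' vs 'n' !=
  Pos 2: 't' vs 's' !=
  Pos 3: 'h' vs 'w' !=
  Pos 4: 'e' vs 'e' =
  Pos 5: 'r' vs 'r' =
Hamming distance = 4


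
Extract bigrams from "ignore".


Word: "ignore" (length 6)
Number of bigrams = 6 - 2 + 1 = 5
  Position 0: "ig"
  Position 1: "gn"
  Position 2: "no"
  Position 3: "or"
  Position 4: "re"
Bigrams = "ig", "gn", "no", "or", "re"


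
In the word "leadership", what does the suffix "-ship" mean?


Suffix: -ship
Example: leadership (leader + -ship)
Meaning = state / position


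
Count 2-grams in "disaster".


Word: "disaster" (length 8)
Number of 2-grams = length - 2 + 1 = 8 - 2 + 1
= 7


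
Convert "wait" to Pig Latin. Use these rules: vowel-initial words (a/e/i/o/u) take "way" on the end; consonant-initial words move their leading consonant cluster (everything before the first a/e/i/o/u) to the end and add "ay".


Word: "wait"
Starts with consonant(s) → move to end, add 'ay'
Consonant cluster: "w"
Pig Latin = "aitway"


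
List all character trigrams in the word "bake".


Word: "bake" (length 4)
Number of trigrams = 4 - 3 + 1 = 2
  Position 0: "bak"
  Position 1: "ake"
Trigrams = "bak", "ake"


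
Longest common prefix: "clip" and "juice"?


Word 1: "clip"
Word 2: "juice"
Comparing from start:
  Pos 0: 'c' != 'j' (stop)
LCP = "" (length 0)


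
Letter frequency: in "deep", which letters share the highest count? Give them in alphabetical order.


Word: "deep"
Letter counts:
  'd': 1
  'e': 2
  'p': 1
Maximum count = 2
Most frequent = 'e' (2 times each)


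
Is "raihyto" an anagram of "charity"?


Word 1: "charity" → sorted: achirty
Word 2: "raihyto" → sorted: ahiorty
Same letters? achirty != ahiorty
Anagram = No


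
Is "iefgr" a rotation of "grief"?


Word: "grief", Candidate: "iefgr"
Method: check if candidate is substring of word+word
"griefgrief" contains "iefgr"? Yes
Is rotation = Yes


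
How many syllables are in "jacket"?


Word: "jacket"
Syllable breakdown: jack / et
Counting: 2 parts
= 2 syllables


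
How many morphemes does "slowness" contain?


Word: "slowness"
Morphemes: slow | -ness
Each morpheme carries meaning
= 2 morphemes


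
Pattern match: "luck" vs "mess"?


Pattern of "luck": [0, 1, 2, 3]
Pattern of "mess": [0, 1, 2, 2]
Patterns do not match
Same pattern = No


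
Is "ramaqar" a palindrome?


Word: "ramaqar"
Reversed: "raqamar"
Forward == Backward? ramaqar != raqamar
Palindrome = No


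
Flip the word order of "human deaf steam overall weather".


Original: "human deaf steam overall weather"
Words (1..n): human | deaf | steam | overall | weather
Reversed (n..1): weather | overall | steam | deaf | human
Result = "weather overall steam deaf human"


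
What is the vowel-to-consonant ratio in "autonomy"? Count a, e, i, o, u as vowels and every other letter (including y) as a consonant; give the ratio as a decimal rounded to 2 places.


Word: "autonomy"
Vowels (a,e,i,o,u): 4
Consonants: 4
Ratio = 4/4
= 1.00


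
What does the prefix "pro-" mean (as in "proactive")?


Prefix: pro-
Example: proactive = pro- + active
Meaning = forward / in favor of


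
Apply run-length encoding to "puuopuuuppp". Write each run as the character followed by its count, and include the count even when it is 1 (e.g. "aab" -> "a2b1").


String: "puuopuuuppp"
Scanning for consecutive runs:
  'p' x 1
  'u' x 2
  'o' x 1
  'p' x 1
  'u' x 3
  'p' x 3
RLE = "p1u2o1p1u3p3"


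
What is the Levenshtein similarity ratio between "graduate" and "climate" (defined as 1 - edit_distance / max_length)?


Word 1: "graduate" (length 8)
Word 2: "climate" (length 7)
One optimal edit sequence:
  1. delete 'g'  (+1)
  2. substitute 'r' -> 'c'  (+1)
  3. substitute 'a' -> 'l'  (+1)
  4. substitute 'd' -> 'i'  (+1)
  5. substitute 'u' -> 'm'  (+1)
  6. keep 'a'
  7. keep 't'
  8. keep 'e'
Edit distance = 5
Max length = max(8, 7) = 8
Similarity = 1 - 5/8
= 0.3750


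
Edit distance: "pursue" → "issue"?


Word 1: "pursue" (length 6)
Word 2: "issue" (length 5)
One optimal edit sequence (insert/delete/substitute each cost 1):
  1. delete 'p'  (+1)
  2. substitute 'u' -> 'i'  (+1)
  3. substitute 'r' -> 's'  (+1)
  4. keep 's'
  5. keep 'u'
  6. keep 'e'
Total edit operations: 3
Edit distance = 3


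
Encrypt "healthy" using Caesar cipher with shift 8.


Word: "healthy"
Shift: 8
Each letter → (letter + shift) mod 26:
  'h' (7) + 8 = 15 → 'p'
  'e' (4) + 8 = 12 → 'm'
  'a' (0) + 8 = 8 → 'i'
  'l' (11) + 8 = 19 → 't'
  't' (19) + 8 = 1 → 'b'
  'h' (7) + 8 = 15 → 'p'
  'y' (24) + 8 = 6 → 'g'
Result = "pmitbpg"


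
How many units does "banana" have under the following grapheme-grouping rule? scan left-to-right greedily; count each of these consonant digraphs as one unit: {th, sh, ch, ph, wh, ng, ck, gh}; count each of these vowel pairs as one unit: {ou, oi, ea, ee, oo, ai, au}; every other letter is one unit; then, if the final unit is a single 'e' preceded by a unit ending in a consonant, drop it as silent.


Word: "banana" (6 letters)
Left-to-right scan:
  1. 'b' (letter)
  2. 'a' (letter)
  3. 'n' (letter)
  4. 'a' (letter)
  5. 'n' (letter)
  6. 'a' (letter)
Units from scan: 6
Sound units = 6 units


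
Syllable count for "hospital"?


Word: "hospital"
Syllable breakdown: hos / pi / tal
Counting: 3 parts
= 3 syllables


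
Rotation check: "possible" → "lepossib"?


Word: "possible", Candidate: "lepossib"
Method: check if candidate is substring of word+word
"possiblepossible" contains "lepossib"? Yes
Is rotation = Yes


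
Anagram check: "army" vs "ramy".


Word 1: "army" → sorted: amry
Word 2: "ramy" → sorted: amry
Same letters? amry == amry
Anagram = Yes


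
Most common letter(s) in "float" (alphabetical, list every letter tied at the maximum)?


Word: "float"
Letter counts:
  'a': 1
  'f': 1
  'l': 1
  'o': 1
  't': 1
Maximum count = 1
Most frequent = 'a', 'f', 'l', 'o', 't' (1 time each)


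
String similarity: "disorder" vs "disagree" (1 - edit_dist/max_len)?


Word 1: "disorder" (length 8)
Word 2: "disagree" (length 8)
One optimal edit sequence:
  1. keep 'd'
  2. keep 'i'
  3. keep 's'
  4. substitute 'o' -> 'a'  (+1)
  5. substitute 'r' -> 'g'  (+1)
  6. substitute 'd' -> 'r'  (+1)
  7. keep 'e'
  8. substitute 'r' -> 'e'  (+1)
Edit distance = 4
Max length = max(8, 8) = 8
Similarity = 1 - 4/8
= 0.5000


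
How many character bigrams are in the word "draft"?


Word: "draft" (length 5)
Number of 2-grams = length - 2 + 1 = 5 - 2 + 1
= 4


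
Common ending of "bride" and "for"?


Word 1: "bride"
Word 2: "for"
Comparing from end:
  Pos -1: 'e' != 'r' (stop)
LCS = "" (length 0)


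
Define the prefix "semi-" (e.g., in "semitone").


Prefix: semi-
Example: semitone (semi- + tone)
Meaning = half


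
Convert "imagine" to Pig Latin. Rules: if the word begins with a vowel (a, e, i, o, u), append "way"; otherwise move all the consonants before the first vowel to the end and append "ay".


Word: "imagine"
Starts with vowel → add 'way'
Pig Latin = "imagineway"


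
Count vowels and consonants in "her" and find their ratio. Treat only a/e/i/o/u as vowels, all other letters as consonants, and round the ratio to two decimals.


Word: "her"
Vowels (a,e,i,o,u): 1
Consonants: 2
Ratio = 1/2
= 0.50


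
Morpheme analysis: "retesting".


Word: "retesting"
Morphemes: re- | test | -ing
Each morpheme carries meaning
= 3 morphemes


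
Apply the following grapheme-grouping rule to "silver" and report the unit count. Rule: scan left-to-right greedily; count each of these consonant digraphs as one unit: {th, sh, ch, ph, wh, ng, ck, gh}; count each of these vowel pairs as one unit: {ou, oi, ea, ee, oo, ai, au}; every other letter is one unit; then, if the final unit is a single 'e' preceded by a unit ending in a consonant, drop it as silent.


Word: "silver" (6 letters)
Left-to-right scan:
  [1] 's' (letter)
  [2] 'i' (letter)
  [3] 'l' (letter)
  [4] 'v' (letter)
  [5] 'e' (letter)
  [6] 'r' (letter)
Units from scan: 6
Sound units = 6 units


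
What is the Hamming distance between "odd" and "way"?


Comparing character by character (same length = 3):
  Pos 0: 'o' vs 'w' !=
  Pos 1: 'd' vs 'a' !=
  Pos 2: 'd' vs 'y' !=
Hamming distance = 3


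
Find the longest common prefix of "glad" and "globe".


Word 1: "glad"
Word 2: "globe"
Comparing from start:
  Pos 0: 'g' == 'g'
  Pos 1: 'l' == 'l'
  Pos 2: 'a' != 'o' (stop)
LCP = "gl" (length 2)


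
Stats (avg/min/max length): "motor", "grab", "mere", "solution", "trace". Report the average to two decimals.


Lengths: "motor"=5, "grab"=4, "mere"=4, "solution"=8, "trace"=5
Sum = 26, Count = 5
Average = 26/5 = 5.20
= avg=5.20, min=4, max=8


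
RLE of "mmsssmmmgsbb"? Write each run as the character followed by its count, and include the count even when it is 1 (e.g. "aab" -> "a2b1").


String: "mmsssmmmgsbb"
Scanning for consecutive runs:
  'm' x 2
  's' x 3
  'm' x 3
  'g' x 1
  's' x 1
  'b' x 2
RLE = "m2s3m3g1s1b2"


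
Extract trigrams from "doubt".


Word: "doubt" (length 5)
Number of trigrams = 5 - 3 + 1 = 3
  Position 0: "dou"
  Position 1: "oub"
  Position 2: "ubt"
Trigrams = "dou", "oub", "ubt"


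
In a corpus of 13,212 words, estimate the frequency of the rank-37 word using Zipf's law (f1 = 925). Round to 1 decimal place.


Zipf's law: f(r) = f(1) / r
f(1) = 925
f(37) = 925 / 37
= 25.0 occurrences


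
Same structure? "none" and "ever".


Pattern of "none": [0, 1, 0, 2]
Pattern of "ever": [0, 1, 0, 2]
Patterns match
Same pattern = Yes


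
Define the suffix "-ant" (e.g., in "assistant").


Suffix: -ant
Example: assistant = assist + -ant
Meaning = one who / that which


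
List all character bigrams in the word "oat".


Word: "oat" (length 3)
Number of bigrams = 3 - 2 + 1 = 2
  Position 0: "oa"
  Position 1: "at"
Bigrams = "oa", "at"


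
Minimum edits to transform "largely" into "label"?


Word 1: "largely" (length 7)
Word 2: "label" (length 5)
One optimal edit sequence (insert/delete/substitute each cost 1):
  1. keep 'l'
  2. keep 'a'
  3. delete 'r'  (+1)
  4. substitute 'g' -> 'b'  (+1)
  5. keep 'e'
  6. keep 'l'
  7. delete 'y'  (+1)
Total edit operations: 3
Edit distance = 3


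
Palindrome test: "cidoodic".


Word: "cidoodic"
Reversed: "cidoodic"
Forward == Backward? cidoodic == cidoodic
Palindrome = Yes


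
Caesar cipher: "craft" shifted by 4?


Word: "craft"
Shift: 4
Each letter → (letter + shift) mod 26:
  'c' (2) + 4 = 6 → 'g'
  'r' (17) + 4 = 21 → 'v'
  'a' (0) + 4 = 4 → 'e'
  'f' (5) + 4 = 9 → 'j'
  't' (19) + 4 = 23 → 'x'
Result = "gvejx"


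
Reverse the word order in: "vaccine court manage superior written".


Original: "vaccine court manage superior written"
Words (1..n): vaccine | court | manage | superior | written
Reversed (n..1): written | superior | manage | court | vaccine
Result = "written superior manage court vaccine"


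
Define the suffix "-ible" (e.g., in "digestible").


Suffix: -ible
Example: digestible = digest + -ible
Meaning = capable of


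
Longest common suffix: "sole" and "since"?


Word 1: "sole"
Word 2: "since"
Comparing from end:
  Pos -1: 'e' == 'e'
  Pos -2: 'l' != 'c' (stop)
LCS = "e" (length 1)


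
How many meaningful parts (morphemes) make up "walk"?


Word: "walk"
Morphemes: walk
Each morpheme carries meaning
= 1 morpheme


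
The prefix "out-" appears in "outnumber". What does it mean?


Prefix: out-
As in: outnumber -> out- + number
Meaning = surpass


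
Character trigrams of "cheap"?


Word: "cheap" (length 5)
Number of trigrams = 5 - 3 + 1 = 3
  Position 0: "che"
  Position 1: "hea"
  Position 2: "eap"
Trigrams = "che", "hea", "eap"


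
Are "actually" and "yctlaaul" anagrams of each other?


Word 1: "actually" → sorted: aaclltuy
Word 2: "yctlaaul" → sorted: aaclltuy
Same letters? aaclltuy == aaclltuy
Anagram = Yes


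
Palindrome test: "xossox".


Word: "xossox"
Reversed: "xossox"
Forward == Backward? xossox == xossox
Palindrome = Yes


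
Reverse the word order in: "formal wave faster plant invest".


Original: "formal wave faster plant invest"
Words (1..n): formal | wave | faster | plant | invest
Reversed (n..1): invest | plant | faster | wave | formal
Result = "invest plant faster wave formal"


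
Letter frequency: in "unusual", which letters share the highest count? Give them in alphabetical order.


Word: "unusual"
Letter counts:
  'a': 1
  'l': 1
  'n': 1
  's': 1
  'u': 3
Maximum count = 3
Most frequent = 'u' (3 times each)


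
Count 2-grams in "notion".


Word: "notion" (length 6)
Number of 2-grams = length - 2 + 1 = 6 - 2 + 1
= 5


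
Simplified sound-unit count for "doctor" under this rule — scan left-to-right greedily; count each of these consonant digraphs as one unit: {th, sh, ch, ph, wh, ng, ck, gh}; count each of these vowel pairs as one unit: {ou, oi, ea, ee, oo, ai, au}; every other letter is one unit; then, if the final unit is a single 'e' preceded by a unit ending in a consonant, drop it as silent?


Word: "doctor" (6 letters)
Left-to-right scan:
  1. 'd' (letter)
  2. 'o' (letter)
  3. 'c' (letter)
  4. 't' (letter)
  5. 'o' (letter)
  6. 'r' (letter)
Units from scan: 6
Sound units = 6 units


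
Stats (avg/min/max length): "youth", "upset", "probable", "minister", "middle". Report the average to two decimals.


Lengths: "youth"=5, "upset"=5, "probable"=8, "minister"=8, "middle"=6
Sum = 32, Count = 5
Average = 32/5 = 6.40
= avg=6.40, min=5, max=8


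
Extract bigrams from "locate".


Word: "locate" (length 6)
Number of bigrams = 6 - 2 + 1 = 5
  Position 0: "lo"
  Position 1: "oc"
  Position 2: "ca"
  Position 3: "at"
  Position 4: "te"
Bigrams = "lo", "oc", "ca", "at", "te"


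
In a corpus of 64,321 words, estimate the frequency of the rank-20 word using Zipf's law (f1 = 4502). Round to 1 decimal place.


Zipf's law: f(r) = f(1) / r
f(1) = 4502
f(20) = 4502 / 20
= 225.1 occurrences


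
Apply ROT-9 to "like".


Word: "like"
Shift: 9
Each letter → (letter + shift) mod 26:
  'l' (11) + 9 = 20 → 'u'
  'i' (8) + 9 = 17 → 'r'
  'k' (10) + 9 = 19 → 't'
  'e' (4) + 9 = 13 → 'n'
Result = "urtn"


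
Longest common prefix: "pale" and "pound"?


Word 1: "pale"
Word 2: "pound"
Comparing from start:
  Pos 0: 'p' == 'p'
  Pos 1: 'a' != 'o' (stop)
LCP = "p" (length 1)


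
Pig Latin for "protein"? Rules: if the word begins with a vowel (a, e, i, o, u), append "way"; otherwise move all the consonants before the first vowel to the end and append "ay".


Word: "protein"
Starts with consonant(s) → move to end, add 'ay'
Consonant cluster: "pr"
Pig Latin = "oteinpray"


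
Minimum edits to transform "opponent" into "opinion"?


Word 1: "opponent" (length 8)
Word 2: "opinion" (length 7)
One optimal edit sequence (insert/delete/substitute each cost 1):
  1. keep 'o'
  2. delete 'p'  (+1)
  3. keep 'p'
  4. substitute 'o' -> 'i'  (+1)
  5. keep 'n'
  6. substitute 'e' -> 'i'  (+1)
  7. substitute 'n' -> 'o'  (+1)
  8. substitute 't' -> 'n'  (+1)
Total edit operations: 5
Edit distance = 5


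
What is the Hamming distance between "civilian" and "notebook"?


Comparing character by character (same length = 8):
  Pos 0: 'c' vs 'n' !=
  Pos 1: 'i' vs 'o' !=
  Pos 2: 'v' vs 't' !=
  Pos 3: 'i' vs 'e' !=
  Pos 4: 'l' vs 'b' !=
  Pos 5: 'i' vs 'o' !=
  Pos 6: 'a' vs 'o' !=
  Pos 7: 'n' vs 'k' !=
Hamming distance = 8


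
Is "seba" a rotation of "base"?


Word: "base", Candidate: "seba"
Method: check if candidate is substring of word+word
"basebase" contains "seba"? Yes
Is rotation = Yes


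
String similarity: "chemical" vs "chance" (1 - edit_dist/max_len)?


Word 1: "chemical" (length 8)
Word 2: "chance" (length 6)
One optimal edit sequence:
  1. keep 'c'
  2. keep 'h'
  3. delete 'e'  (+1)
  4. substitute 'm' -> 'a'  (+1)
  5. substitute 'i' -> 'n'  (+1)
  6. keep 'c'
  7. delete 'a'  (+1)
  8. substitute 'l' -> 'e'  (+1)
Edit distance = 5
Max length = max(8, 6) = 8
Similarity = 1 - 5/8
= 0.3750


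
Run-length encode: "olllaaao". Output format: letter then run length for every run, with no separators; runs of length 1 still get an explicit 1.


String: "olllaaao"
Scanning for consecutive runs:
  'o' x 1
  'l' x 3
  'a' x 3
  'o' x 1
RLE = "o1l3a3o1"


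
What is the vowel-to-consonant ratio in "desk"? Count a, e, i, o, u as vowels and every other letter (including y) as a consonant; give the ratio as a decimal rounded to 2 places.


Word: "desk"
Vowels (a,e,i,o,u): 1
Consonants: 3
Ratio = 1/3
= 0.33


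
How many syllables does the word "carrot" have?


Word: "carrot"
Syllable breakdown: car / rot
Counting: 2 parts
= 2 syllables


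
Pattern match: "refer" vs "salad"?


Pattern of "refer": [0, 1, 2, 1, 0]
Pattern of "salad": [0, 1, 2, 1, 3]
Patterns do not match
Same pattern = No


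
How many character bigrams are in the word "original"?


Word: "original" (length 8)
Number of 2-grams = length - 2 + 1 = 8 - 2 + 1
= 7


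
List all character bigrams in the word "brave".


Word: "brave" (length 5)
Number of bigrams = 5 - 2 + 1 = 4
  Position 0: "br"
  Position 1: "ra"
  Position 2: "av"
  Position 3: "ve"
Bigrams = "br", "ra", "av", "ve"


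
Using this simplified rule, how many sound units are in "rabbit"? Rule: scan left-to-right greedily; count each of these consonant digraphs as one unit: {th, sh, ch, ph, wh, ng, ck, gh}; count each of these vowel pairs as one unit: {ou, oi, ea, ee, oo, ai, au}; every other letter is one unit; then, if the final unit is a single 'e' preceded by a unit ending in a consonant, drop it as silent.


Word: "rabbit" (6 letters)
Left-to-right scan:
  (1) 'r' (letter)
  (2) 'a' (letter)
  (3) 'b' (letter)
  (4) 'b' (letter)
  (5) 'i' (letter)
  (6) 't' (letter)
Units from scan: 6
Sound units = 6 units


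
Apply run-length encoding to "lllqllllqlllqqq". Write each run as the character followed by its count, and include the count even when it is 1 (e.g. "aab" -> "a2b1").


String: "lllqllllqlllqqq"
Scanning for consecutive runs:
  'l' x 3
  'q' x 1
  'l' x 4
  'q' x 1
  'l' x 3
  'q' x 3
RLE = "l3q1l4q1l3q3"


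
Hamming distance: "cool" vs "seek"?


Comparing character by character (same length = 4):
  Pos 0: 'c' vs 's' !=
  Pos 1: 'o' vs 'e' !=
  Pos 2: 'o' vs 'e' !=
  Pos 3: 'l' vs 'k' !=
Hamming distance = 4


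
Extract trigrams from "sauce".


Word: "sauce" (length 5)
Number of trigrams = 5 - 3 + 1 = 3
  Position 0: "sau"
  Position 1: "auc"
  Position 2: "uce"
Trigrams = "sau", "auc", "uce"


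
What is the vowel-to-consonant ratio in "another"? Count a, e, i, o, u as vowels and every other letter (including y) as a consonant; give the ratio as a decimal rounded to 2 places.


Word: "another"
Vowels (a,e,i,o,u): 3
Consonants: 4
Ratio = 3/4
= 0.75


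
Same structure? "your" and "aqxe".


Pattern of "your": [0, 1, 2, 3]
Pattern of "aqxe": [0, 1, 2, 3]
Patterns match
Same pattern = Yes


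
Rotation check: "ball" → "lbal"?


Word: "ball", Candidate: "lbal"
Method: check if candidate is substring of word+word
"ballball" contains "lbal"? Yes
Is rotation = Yes


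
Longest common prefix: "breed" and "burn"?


Word 1: "breed"
Word 2: "burn"
Comparing from start:
  Pos 0: 'b' == 'b'
  Pos 1: 'r' != 'u' (stop)
LCP = "b" (length 1)


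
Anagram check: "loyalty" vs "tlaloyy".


Word 1: "loyalty" → sorted: allotyy
Word 2: "tlaloyy" → sorted: allotyy
Same letters? allotyy == allotyy
Anagram = Yes


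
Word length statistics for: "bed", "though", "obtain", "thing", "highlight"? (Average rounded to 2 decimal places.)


Lengths: "bed"=3, "though"=6, "obtain"=6, "thing"=5, "highlight"=9
Sum = 29, Count = 5
Average = 29/5 = 5.80
= avg=5.80, min=3, max=9


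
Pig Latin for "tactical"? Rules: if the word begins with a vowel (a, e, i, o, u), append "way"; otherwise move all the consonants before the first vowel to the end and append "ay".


Word: "tactical"
Starts with consonant(s) → move to end, add 'ay'
Consonant cluster: "t"
Pig Latin = "acticaltay"


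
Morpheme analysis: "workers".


Word: "workers"
Morphemes: work / -er / -s
Each morpheme carries meaning
= 3 morphemes


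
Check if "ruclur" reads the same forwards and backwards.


Word: "ruclur"
Reversed: "rulcur"
Forward == Backward? ruclur != rulcur
Palindrome = No


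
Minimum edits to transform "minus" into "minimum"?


Word 1: "minus" (length 5)
Word 2: "minimum" (length 7)
One optimal edit sequence (insert/delete/substitute each cost 1):
  1. keep 'm'
  2. keep 'i'
  3. keep 'n'
  4. insert 'i'  (+1)
  5. insert 'm'  (+1)
  6. keep 'u'
  7. substitute 's' -> 'm'  (+1)
Total edit operations: 3
Edit distance = 3


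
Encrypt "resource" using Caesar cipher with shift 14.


Word: "resource"
Shift: 14
Each letter → (letter + shift) mod 26:
  'r' (17) + 14 = 5 → 'f'
  'e' (4) + 14 = 18 → 's'
  's' (18) + 14 = 6 → 'g'
  'o' (14) + 14 = 2 → 'c'
  'u' (20) + 14 = 8 → 'i'
  'r' (17) + 14 = 5 → 'f'
  'c' (2) + 14 = 16 → 'q'
  'e' (4) + 14 = 18 → 's'
Result = "fsgcifqs"


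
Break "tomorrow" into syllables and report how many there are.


Word: "tomorrow"
Syllable breakdown: to · mor · row
Counting: 3 parts
= 3 syllables


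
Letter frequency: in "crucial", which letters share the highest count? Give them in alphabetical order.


Word: "crucial"
Letter counts:
  'a': 1
  'c': 2
  'i': 1
  'l': 1
  'r': 1
  'u': 1
Maximum count = 2
Most frequent = 'c' (2 times each)


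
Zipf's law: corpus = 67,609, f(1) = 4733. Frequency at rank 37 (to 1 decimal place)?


Zipf's law: f(r) = f(1) / r
f(1) = 4733
f(37) = 4733 / 37
= 127.9 occurrences


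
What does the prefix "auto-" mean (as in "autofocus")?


Prefix: auto-
Example: autofocus (auto- + focus)
Meaning = self


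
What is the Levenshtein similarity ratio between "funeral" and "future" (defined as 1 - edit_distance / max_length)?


Word 1: "funeral" (length 7)
Word 2: "future" (length 6)
One optimal edit sequence:
  1. keep 'f'
  2. keep 'u'
  3. substitute 'n' -> 't'  (+1)
  4. substitute 'e' -> 'u'  (+1)
  5. keep 'r'
  6. delete 'a'  (+1)
  7. substitute 'l' -> 'e'  (+1)
Edit distance = 4
Max length = max(7, 6) = 7
Similarity = 1 - 4/7
= 0.4286


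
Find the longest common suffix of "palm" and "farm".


Word 1: "palm"
Word 2: "farm"
Comparing from end:
  Pos -1: 'm' == 'm'
  Pos -2: 'l' != 'r' (stop)
LCS = "m" (length 1)


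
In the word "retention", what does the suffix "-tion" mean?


Suffix: -tion
Example: retention (retain + -tion, with a spelling change)
Meaning = act or process


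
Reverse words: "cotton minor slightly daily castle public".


Original: "cotton minor slightly daily castle public"
Words (1..n): cotton | minor | slightly | daily | castle | public
Reversed (n..1): public | castle | daily | slightly | minor | cotton
Result = "public castle daily slightly minor cotton"


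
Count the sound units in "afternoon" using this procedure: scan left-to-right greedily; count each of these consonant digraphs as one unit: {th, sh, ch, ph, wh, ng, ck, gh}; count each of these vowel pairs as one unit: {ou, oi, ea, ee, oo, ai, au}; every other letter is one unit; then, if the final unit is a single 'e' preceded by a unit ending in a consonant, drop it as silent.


Word: "afternoon" (9 letters)
Left-to-right scan:
  1. 'a' (letter)
  2. 'f' (letter)
  3. 't' (letter)
  4. 'e' (letter)
  5. 'r' (letter)
  6. 'n' (letter)
  7. 'oo' (vowel-pair)
  8. 'n' (letter)
Units from scan: 8
Sound units = 8 units


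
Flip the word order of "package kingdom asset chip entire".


Original: "package kingdom asset chip entire"
Words (1..n): package | kingdom | asset | chip | entire
Reversed (n..1): entire | chip | asset | kingdom | package
Result = "entire chip asset kingdom package"


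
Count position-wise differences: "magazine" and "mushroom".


Comparing character by character (same length = 8):
  Pos 0: 'm' vs 'm' =
  Pos 1: 'a' vs 'u' !=
  Pos 2: 'g' vs 's' !=
  Pos 3: 'a' vs 'h' !=
  Pos 4: 'z' vs 'r' !=
  Pos 5: 'i' vs 'o' !=
  Pos 6: 'n' vs 'o' !=
  Pos 7: 'e' vs 'm' !=
Hamming distance = 7


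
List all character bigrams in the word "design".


Word: "design" (length 6)
Number of bigrams = 6 - 2 + 1 = 5
  Position 0: "de"
  Position 1: "es"
  Position 2: "si"
  Position 3: "ig"
  Position 4: "gn"
Bigrams = "de", "es", "si", "ig", "gn"


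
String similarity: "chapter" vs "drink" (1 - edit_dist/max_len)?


Word 1: "chapter" (length 7)
Word 2: "drink" (length 5)
One optimal edit sequence:
  1. delete 'c'  (+1)
  2. delete 'h'  (+1)
  3. substitute 'a' -> 'd'  (+1)
  4. substitute 'p' -> 'r'  (+1)
  5. substitute 't' -> 'i'  (+1)
  6. substitute 'e' -> 'n'  (+1)
  7. substitute 'r' -> 'k'  (+1)
Edit distance = 7
Max length = max(7, 5) = 7
Similarity = 1 - 7/7
= 0.0000


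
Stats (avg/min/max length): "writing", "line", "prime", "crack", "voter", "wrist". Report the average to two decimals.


Lengths: "writing"=7, "line"=4, "prime"=5, "crack"=5, "voter"=5, "wrist"=5
Sum = 31, Count = 6
Average = 31/6 = 5.17
= avg=5.17, min=4, max=7


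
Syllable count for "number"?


Word: "number"
Syllable breakdown: num-ber
Counting: 2 parts
= 2 syllables


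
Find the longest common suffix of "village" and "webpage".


Word 1: "village"
Word 2: "webpage"
Comparing from end:
  Pos -1: 'e' == 'e'
  Pos -2: 'g' == 'g'
  Pos -3: 'a' == 'a'
  Pos -4: 'l' != 'p' (stop)
LCS = "age" (length 3)


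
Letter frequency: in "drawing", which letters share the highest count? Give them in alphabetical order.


Word: "drawing"
Letter counts:
  'a': 1
  'd': 1
  'g': 1
  'i': 1
  'n': 1
  'r': 1
  'w': 1
Maximum count = 1
Most frequent = 'a', 'd', 'g', 'i', 'n', 'r', 'w' (1 time each)


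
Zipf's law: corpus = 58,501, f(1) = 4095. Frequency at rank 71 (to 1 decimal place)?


Zipf's law: f(r) = f(1) / r
f(1) = 4095
f(71) = 4095 / 71
= 57.7 occurrences


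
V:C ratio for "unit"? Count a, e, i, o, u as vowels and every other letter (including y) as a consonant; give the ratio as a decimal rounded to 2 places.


Word: "unit"
Vowels (a,e,i,o,u): 2
Consonants: 2
Ratio = 2/2
= 1.00


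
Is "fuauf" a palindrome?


Word: "fuauf"
Reversed: "fuauf"
Forward == Backward? fuauf == fuauf
Palindrome = Yes


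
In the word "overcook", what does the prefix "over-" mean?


Prefix: over-
Example: overcook = over- + cook
Meaning = excessive


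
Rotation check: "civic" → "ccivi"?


Word: "civic", Candidate: "ccivi"
Method: check if candidate is substring of word+word
"civiccivic" contains "ccivi"? Yes
Is rotation = Yes


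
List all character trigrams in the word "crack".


Word: "crack" (length 5)
Number of trigrams = 5 - 3 + 1 = 3
  Position 0: "cra"
  Position 1: "rac"
  Position 2: "ack"
Trigrams = "cra", "rac", "ack"


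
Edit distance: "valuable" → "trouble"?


Word 1: "valuable" (length 8)
Word 2: "trouble" (length 7)
One optimal edit sequence (insert/delete/substitute each cost 1):
  1. substitute 'v' -> 't'  (+1)
  2. substitute 'a' -> 'r'  (+1)
  3. substitute 'l' -> 'o'  (+1)
  4. keep 'u'
  5. delete 'a'  (+1)
  6. keep 'b'
  7. keep 'l'
  8. keep 'e'
Total edit operations: 4
Edit distance = 4


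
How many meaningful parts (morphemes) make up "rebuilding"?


Word: "rebuilding"
Morphemes: re- / build / -ing
Each morpheme carries meaning
= 3 morphemes


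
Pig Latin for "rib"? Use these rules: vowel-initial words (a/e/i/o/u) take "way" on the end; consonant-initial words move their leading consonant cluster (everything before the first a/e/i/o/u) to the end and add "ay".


Word: "rib"
Starts with consonant(s) → move to end, add 'ay'
Consonant cluster: "r"
Pig Latin = "ibray"


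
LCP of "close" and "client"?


Word 1: "close"
Word 2: "client"
Comparing from start:
  Pos 0: 'c' == 'c'
  Pos 1: 'l' == 'l'
  Pos 2: 'o' != 'i' (stop)
LCP = "cl" (length 2)


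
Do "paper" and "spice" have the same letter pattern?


Pattern of "paper": [0, 1, 0, 2, 3]
Pattern of "spice": [0, 1, 2, 3, 4]
Patterns do not match
Same pattern = No


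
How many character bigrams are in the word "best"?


Word: "best" (length 4)
Number of 2-grams = length - 2 + 1 = 4 - 2 + 1
= 3


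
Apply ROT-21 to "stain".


Word: "stain"
Shift: 21
Each letter → (letter + shift) mod 26:
  's' (18) + 21 = 13 → 'n'
  't' (19) + 21 = 14 → 'o'
  'a' (0) + 21 = 21 → 'v'
  'i' (8) + 21 = 3 → 'd'
  'n' (13) + 21 = 8 → 'i'
Result = "novdi"


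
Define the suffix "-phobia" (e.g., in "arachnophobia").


Suffix: -phobia
Example: arachnophobia (arachno- + -phobia)
Meaning = fear of


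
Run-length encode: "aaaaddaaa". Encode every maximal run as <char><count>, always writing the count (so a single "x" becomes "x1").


String: "aaaaddaaa"
Scanning for consecutive runs:
  'a' x 4
  'd' x 2
  'a' x 3
RLE = "a4d2a3"


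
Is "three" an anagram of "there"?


Word 1: "there" → sorted: eehrt
Word 2: "three" → sorted: eehrt
Same letters? eehrt == eehrt
Anagram = Yes


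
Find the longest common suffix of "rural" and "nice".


Word 1: "rural"
Word 2: "nice"
Comparing from end:
  Pos -1: 'l' != 'e' (stop)
LCS = "" (length 0)


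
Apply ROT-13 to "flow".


Word: "flow"
Shift: 13
Each letter → (letter + shift) mod 26:
  'f' (5) + 13 = 18 → 's'
  'l' (11) + 13 = 24 → 'y'
  'o' (14) + 13 = 1 → 'b'
  'w' (22) + 13 = 9 → 'j'
Result = "sybj"


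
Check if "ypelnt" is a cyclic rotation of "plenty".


Word: "plenty", Candidate: "ypelnt"
Method: check if candidate is substring of word+word
"plentyplenty" contains "ypelnt"? No
Is rotation = No


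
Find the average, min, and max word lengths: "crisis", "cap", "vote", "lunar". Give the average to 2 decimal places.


Lengths: "crisis"=6, "cap"=3, "vote"=4, "lunar"=5
Sum = 18, Count = 4
Average = 18/4 = 4.50
= avg=4.50, min=3, max=6


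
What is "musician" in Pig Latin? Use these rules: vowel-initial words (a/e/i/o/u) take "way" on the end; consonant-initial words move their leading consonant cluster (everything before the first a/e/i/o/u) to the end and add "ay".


Word: "musician"
Starts with consonant(s) → move to end, add 'ay'
Consonant cluster: "m"
Pig Latin = "usicianmay"


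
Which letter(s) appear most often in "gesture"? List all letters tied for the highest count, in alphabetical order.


Word: "gesture"
Letter counts:
  'e': 2
  'g': 1
  'r': 1
  's': 1
  't': 1
  'u': 1
Maximum count = 2
Most frequent = 'e' (2 times each)


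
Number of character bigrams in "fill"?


Word: "fill" (length 4)
Number of 2-grams = length - 2 + 1 = 4 - 2 + 1
= 3


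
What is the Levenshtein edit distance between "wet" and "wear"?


Word 1: "wet" (length 3)
Word 2: "wear" (length 4)
One optimal edit sequence (insert/delete/substitute each cost 1):
  1. keep 'w'
  2. keep 'e'
  3. insert 'a'  (+1)
  4. substitute 't' -> 'r'  (+1)
Total edit operations: 2
Edit distance = 2


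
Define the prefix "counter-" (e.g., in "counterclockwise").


Prefix: counter-
As in: counterclockwise -> counter- + clockwise
Meaning = against / opposite


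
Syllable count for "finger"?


Word: "finger"
Syllable breakdown: fin | ger
Counting: 2 parts
= 2 syllables


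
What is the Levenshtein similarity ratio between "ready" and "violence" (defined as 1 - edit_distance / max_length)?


Word 1: "ready" (length 5)
Word 2: "violence" (length 8)
One optimal edit sequence:
  1. insert 'v'  (+1)
  2. insert 'i'  (+1)
  3. insert 'o'  (+1)
  4. substitute 'r' -> 'l'  (+1)
  5. keep 'e'
  6. substitute 'a' -> 'n'  (+1)
  7. substitute 'd' -> 'c'  (+1)
  8. substitute 'y' -> 'e'  (+1)
Edit distance = 7
Max length = max(5, 8) = 8
Similarity = 1 - 7/8
= 0.1250


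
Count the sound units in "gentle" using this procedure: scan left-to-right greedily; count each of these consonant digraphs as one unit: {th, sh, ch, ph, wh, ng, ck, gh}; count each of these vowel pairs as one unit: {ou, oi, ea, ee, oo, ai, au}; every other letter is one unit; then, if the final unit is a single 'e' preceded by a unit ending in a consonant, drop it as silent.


Word: "gentle" (6 letters)
Left-to-right scan:
  (1) 'g' (letter)
  (2) 'e' (letter)
  (3) 'n' (letter)
  (4) 't' (letter)
  (5) 'l' (letter)
  (6) 'e' (letter)
Units from scan: 6
Final unit is 'e' after a consonant -> drop as silent (-1)
Sound units = 5 units


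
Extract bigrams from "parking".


Word: "parking" (length 7)
Number of bigrams = 7 - 2 + 1 = 6
  Position 0: "pa"
  Position 1: "ar"
  Position 2: "rk"
  Position 3: "ki"
  Position 4: "in"
  Position 5: "ng"
Bigrams = "pa", "ar", "rk", "ki", "in", "ng"


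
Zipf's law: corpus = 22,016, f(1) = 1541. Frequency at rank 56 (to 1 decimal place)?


Zipf's law: f(r) = f(1) / r
f(1) = 1541
f(56) = 1541 / 56
= 27.5 occurrences


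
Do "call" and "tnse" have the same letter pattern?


Pattern of "call": [0, 1, 2, 2]
Pattern of "tnse": [0, 1, 2, 3]
Patterns do not match
Same pattern = No


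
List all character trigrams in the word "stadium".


Word: "stadium" (length 7)
Number of trigrams = 7 - 3 + 1 = 5
  Position 0: "sta"
  Position 1: "tad"
  Position 2: "adi"
  Position 3: "diu"
  Position 4: "ium"
Trigrams = "sta", "tad", "adi", "diu", "ium"


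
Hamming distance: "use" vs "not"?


Comparing character by character (same length = 3):
  Pos 0: 'u' vs 'n' !=
  Pos 1: 's' vs 'o' !=
  Pos 2: 'e' vs 't' !=
Hamming distance = 3


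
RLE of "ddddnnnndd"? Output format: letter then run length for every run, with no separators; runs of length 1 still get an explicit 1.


String: "ddddnnnndd"
Scanning for consecutive runs:
  'd' x 4
  'n' x 4
  'd' x 2
RLE = "d4n4d2"


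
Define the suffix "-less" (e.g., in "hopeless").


Suffix: -less
Example: hopeless (hope + -less)
Meaning = without


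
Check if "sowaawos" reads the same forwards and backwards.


Word: "sowaawos"
Reversed: "sowaawos"
Forward == Backward? sowaawos == sowaawos
Palindrome = Yes


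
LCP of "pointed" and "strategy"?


Word 1: "pointed"
Word 2: "strategy"
Comparing from start:
  Pos 0: 'p' != 's' (stop)
LCP = "" (length 0)


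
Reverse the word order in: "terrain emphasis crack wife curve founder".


Original: "terrain emphasis crack wife curve founder"
Words (1..n): terrain | emphasis | crack | wife | curve | founder
Reversed (n..1): founder | curve | wife | crack | emphasis | terrain
Result = "founder curve wife crack emphasis terrain"


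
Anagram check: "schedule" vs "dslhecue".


Word 1: "schedule" → sorted: cdeehlsu
Word 2: "dslhecue" → sorted: cdeehlsu
Same letters? cdeehlsu == cdeehlsu
Anagram = Yes


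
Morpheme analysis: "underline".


Word: "underline"
Morphemes: under- + line
Each morpheme carries meaning
= 2 morphemes


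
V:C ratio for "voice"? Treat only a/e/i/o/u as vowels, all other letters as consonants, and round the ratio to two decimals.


Word: "voice"
Vowels (a,e,i,o,u): 3
Consonants: 2
Ratio = 3/2
= 1.50


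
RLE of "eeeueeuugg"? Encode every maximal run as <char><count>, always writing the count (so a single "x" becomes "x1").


String: "eeeueeuugg"
Scanning for consecutive runs:
  'e' x 3
  'u' x 1
  'e' x 2
  'u' x 2
  'g' x 2
RLE = "e3u1e2u2g2"


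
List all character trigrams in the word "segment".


Word: "segment" (length 7)
Number of trigrams = 7 - 3 + 1 = 5
  Position 0: "seg"
  Position 1: "egm"
  Position 2: "gme"
  Position 3: "men"
  Position 4: "ent"
Trigrams = "seg", "egm", "gme", "men", "ent"


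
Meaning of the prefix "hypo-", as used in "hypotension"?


Prefix: hypo-
Example: hypotension = hypo- + tension
Meaning = under / below normal


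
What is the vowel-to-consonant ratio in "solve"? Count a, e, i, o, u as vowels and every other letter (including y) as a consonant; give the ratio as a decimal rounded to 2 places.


Word: "solve"
Vowels (a,e,i,o,u): 2
Consonants: 3
Ratio = 2/3
= 0.67


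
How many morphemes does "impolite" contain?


Word: "impolite"
Morphemes: im- + polite
Each morpheme carries meaning
= 2 morphemes


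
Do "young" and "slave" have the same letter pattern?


Pattern of "young": [0, 1, 2, 3, 4]
Pattern of "slave": [0, 1, 2, 3, 4]
Patterns match
Same pattern = Yes


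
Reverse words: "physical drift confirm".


Original: "physical drift confirm"
Words (1..n): physical | drift | confirm
Reversed (n..1): confirm | drift | physical
Result = "confirm drift physical"


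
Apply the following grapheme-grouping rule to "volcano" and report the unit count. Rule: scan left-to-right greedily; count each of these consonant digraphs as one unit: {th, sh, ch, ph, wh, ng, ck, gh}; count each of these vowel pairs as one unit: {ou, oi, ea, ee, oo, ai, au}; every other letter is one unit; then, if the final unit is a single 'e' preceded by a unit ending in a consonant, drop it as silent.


Word: "volcano" (7 letters)
Left-to-right scan:
  1. 'v' (letter)
  2. 'o' (letter)
  3. 'l' (letter)
  4. 'c' (letter)
  5. 'a' (letter)
  6. 'n' (letter)
  7. 'o' (letter)
Units from scan: 7
Sound units = 7 units


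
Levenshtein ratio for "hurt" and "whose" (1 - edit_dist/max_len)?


Word 1: "hurt" (length 4)
Word 2: "whose" (length 5)
One optimal edit sequence:
  1. insert 'w'  (+1)
  2. keep 'h'
  3. substitute 'u' -> 'o'  (+1)
  4. substitute 'r' -> 's'  (+1)
  5. substitute 't' -> 'e'  (+1)
Edit distance = 4
Max length = max(4, 5) = 5
Similarity = 1 - 4/5
= 0.2000
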